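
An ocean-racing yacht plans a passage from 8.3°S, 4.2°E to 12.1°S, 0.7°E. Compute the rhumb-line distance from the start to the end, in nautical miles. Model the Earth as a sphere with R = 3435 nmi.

Δψ = ln[tan(π/4+φ₂/2)/tan(π/4+φ₁/2)] = -0.0674;  Δφ = -0.0663 rad,  Δλ = -0.0611 rad
q = Δφ/Δψ = 0.9840
d = R·√(Δφ² + q²Δλ²) = 3435·0.08951 = 307 nmi

307 nmi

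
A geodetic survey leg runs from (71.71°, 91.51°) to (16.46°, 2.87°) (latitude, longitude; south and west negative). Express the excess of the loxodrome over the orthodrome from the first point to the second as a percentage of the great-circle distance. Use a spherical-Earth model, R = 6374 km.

6.0%

Great circle: σ = 1.2910 rad → d_gc = Rσ = 8228.7 km
Rhumb: Δφ = -0.9643, Δλ = -1.5471, Δψ = -1.5352, q = Δφ/Δψ = 0.6281 → d_rh = R√(Δφ²+q²Δλ²) = 8726.1 km
Excess = (8726.1 − 8228.7) / 8228.7 = 497.4 / 8228.7 = 6.04% ≈ 6.0%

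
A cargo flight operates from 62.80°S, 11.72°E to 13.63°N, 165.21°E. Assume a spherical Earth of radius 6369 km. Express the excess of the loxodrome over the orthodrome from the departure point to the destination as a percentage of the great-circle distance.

Great circle: σ = 2.2232 rad → d_gc = Rσ = 14159.7 km
Rhumb: Δφ = +1.3340, Δλ = +2.6789, Δψ = +1.6593, q = Δφ/Δψ = 0.8039 → d_rh = R√(Δφ²+q²Δλ²) = 16134.7 km
Excess = (16134.7 − 14159.7) / 14159.7 = 1975.0 / 14159.7 = 13.948% ≈ 13.9%

13.9%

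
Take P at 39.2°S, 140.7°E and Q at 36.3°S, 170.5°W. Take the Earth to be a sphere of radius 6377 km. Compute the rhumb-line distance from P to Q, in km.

Rhumb course C = atan2(Δλ, Δψ) with Δψ = ln[tan(π/4+φ₂/2)/tan(π/4+φ₁/2)] = +0.0640, Δλ = +0.8517 → C = 85.70°
d = R·|Δφ| / |cos C| = 6377·0.05061 / 0.07496 = 4306 km

4306 km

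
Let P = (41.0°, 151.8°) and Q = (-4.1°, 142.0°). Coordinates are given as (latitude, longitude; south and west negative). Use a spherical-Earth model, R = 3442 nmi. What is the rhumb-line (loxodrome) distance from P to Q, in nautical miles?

Rhumb course C = atan2(Δλ, Δψ) with Δψ = ln[tan(π/4+φ₂/2)/tan(π/4+φ₁/2)] = -0.8575, Δλ = -0.1710 → C = 191.28°
d = R·|Δφ| / |cos C| = 3442·0.78714 / 0.98068 = 2763 nmi

2763 nmi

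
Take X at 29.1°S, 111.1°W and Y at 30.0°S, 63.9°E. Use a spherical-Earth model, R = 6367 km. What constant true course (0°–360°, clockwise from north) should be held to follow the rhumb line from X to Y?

90.3°

Δψ = ln[tan(π/4+φ₂/2)/tan(π/4+φ₁/2)] = -0.0181
Δλ = +3.0543 rad (taken the short way round)
course = atan2(Δλ, Δψ) = 90.34°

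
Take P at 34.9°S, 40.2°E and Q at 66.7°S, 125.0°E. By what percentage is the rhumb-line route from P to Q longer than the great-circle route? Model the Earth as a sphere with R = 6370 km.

Great circle: σ = 0.9826 rad → d_gc = Rσ = 6259.0 km
Rhumb: Δφ = -0.5550, Δλ = +1.4800, Δψ = -0.9283, q = Δφ/Δψ = 0.5979 → d_rh = R√(Δφ²+q²Δλ²) = 6653.8 km
Excess = (6653.8 − 6259.0) / 6259.0 = 394.8 / 6259.0 = 6.31% ≈ 6.3%

6.3%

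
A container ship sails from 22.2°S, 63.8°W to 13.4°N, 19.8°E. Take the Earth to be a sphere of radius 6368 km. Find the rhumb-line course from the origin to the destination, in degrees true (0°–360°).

Δψ = ln[tan(π/4+φ₂/2)/tan(π/4+φ₁/2)] = +0.6336
Δλ = +1.4591 rad (taken the short way round)
course = atan2(Δλ, Δψ) = 66.53°

66.5°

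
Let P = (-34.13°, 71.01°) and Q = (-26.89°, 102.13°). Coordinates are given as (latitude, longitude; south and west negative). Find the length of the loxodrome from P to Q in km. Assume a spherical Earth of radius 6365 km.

3082 km

Rhumb course C = atan2(Δλ, Δψ) with Δψ = ln[tan(π/4+φ₂/2)/tan(π/4+φ₁/2)] = +0.1468, Δλ = +0.5431 → C = 74.87°
d = R·|Δφ| / |cos C| = 6365·0.12636 / 0.26097 = 3082 km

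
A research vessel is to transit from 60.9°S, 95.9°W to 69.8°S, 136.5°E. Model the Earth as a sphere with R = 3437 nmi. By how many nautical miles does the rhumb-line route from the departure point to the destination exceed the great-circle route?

Great circle: cos σ = sin φ₁ sin φ₂ + cos φ₁ cos φ₂ cos Δλ,  σ = 0.7705 rad → d_gc = 2648.2 nmi
Rhumb line: Δψ = -0.3764, q = Δφ/Δψ = 0.4126, d_rh = R√(Δφ²+q²Δλ²) = 3203.2 nmi
Excess = 3203.2 − 2648.2 = 555.0 ≈ 555 nmi

555 nmi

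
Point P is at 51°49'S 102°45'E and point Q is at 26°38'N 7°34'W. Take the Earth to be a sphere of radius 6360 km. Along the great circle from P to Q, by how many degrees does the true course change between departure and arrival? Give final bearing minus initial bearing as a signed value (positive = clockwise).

+44.0°

Initial bearing θ₁ = atan2(sin Δλ cos φ₂, cos φ₁ sin φ₂ − sin φ₁ cos φ₂ cos Δλ) = 272.27°
Final bearing θ₂ = (initial bearing from the destination back to the start) + 180° = 316.29°
Δθ = θ₂ − θ₁ = +44.0°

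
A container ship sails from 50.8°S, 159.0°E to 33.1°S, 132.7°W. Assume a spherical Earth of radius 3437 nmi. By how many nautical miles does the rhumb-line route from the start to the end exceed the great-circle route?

Great circle: cos σ = sin φ₁ sin φ₂ + cos φ₁ cos φ₂ cos Δλ,  σ = 0.9034 rad → d_gc = 3104.9 nmi
Rhumb line: Δψ = +0.4198, q = Δφ/Δψ = 0.7359, d_rh = R√(Δφ²+q²Δλ²) = 3196.6 nmi
Excess = 3196.6 − 3104.9 = 91.7 ≈ 92 nmi

92 nmi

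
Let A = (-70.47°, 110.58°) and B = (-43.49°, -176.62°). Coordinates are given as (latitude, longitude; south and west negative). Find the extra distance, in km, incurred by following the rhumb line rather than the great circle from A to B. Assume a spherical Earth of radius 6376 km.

Great circle: cos σ = sin φ₁ sin φ₂ + cos φ₁ cos φ₂ cos Δλ,  σ = 0.7665 rad → d_gc = 4887.1 km
Rhumb line: Δψ = +0.9151, q = Δφ/Δψ = 0.5146, d_rh = R√(Δφ²+q²Δλ²) = 5137.4 km
Excess = 5137.4 − 4887.1 = 250.3 ≈ 250 km

250 km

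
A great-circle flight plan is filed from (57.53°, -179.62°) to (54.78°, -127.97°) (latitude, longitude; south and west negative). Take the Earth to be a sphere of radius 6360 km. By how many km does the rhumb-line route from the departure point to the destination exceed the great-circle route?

76 km

Great circle: cos σ = sin φ₁ sin φ₂ + cos φ₁ cos φ₂ cos Δλ,  σ = 0.4921 rad → d_gc = 3129.8 km
Rhumb line: Δψ = -0.0862, q = Δφ/Δψ = 0.5567, d_rh = R√(Δφ²+q²Δλ²) = 3206.0 km
Excess = 3206.0 − 3129.8 = 76.2 ≈ 76 km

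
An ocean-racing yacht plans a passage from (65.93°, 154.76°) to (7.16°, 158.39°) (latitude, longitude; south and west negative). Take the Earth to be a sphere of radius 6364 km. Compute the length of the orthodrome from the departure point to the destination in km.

6534 km

cos σ = sin φ₁ sin φ₂ + cos φ₁ cos φ₂ cos Δλ
      = sin(65.93°)sin(7.16°) + cos(65.93°)cos(7.16°)cos(3.63°) = 0.5177
σ = 58.824° → d = Rσ = 6364·1.02668 = 6534 km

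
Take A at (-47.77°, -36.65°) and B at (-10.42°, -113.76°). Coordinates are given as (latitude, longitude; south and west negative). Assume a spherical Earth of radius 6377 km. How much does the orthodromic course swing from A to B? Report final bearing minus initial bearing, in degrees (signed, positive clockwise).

At departure: θ₁ = atan2(sin Δλ cos φ₂, cos φ₁ sin φ₂ − sin φ₁ cos φ₂ cos Δλ) = 272.44°
At arrival: θ₂ = atan2(sin Δλ cos φ₁, −cos φ₂ sin φ₁ + sin φ₂ cos φ₁ cos Δλ) = 316.94°
Δθ = θ₂ − θ₁ = +44.5°

+44.5°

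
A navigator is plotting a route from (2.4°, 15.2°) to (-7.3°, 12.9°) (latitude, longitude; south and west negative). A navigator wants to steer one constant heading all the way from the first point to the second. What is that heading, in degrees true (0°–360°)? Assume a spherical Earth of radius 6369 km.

193.3°

Meridional parts: M(φ₁)=+0.0419, M(φ₂)=-0.1278 → ΔM = -0.1697;  Δλ = -0.0401 rad
tan C = Δλ / ΔM = +0.2366 → C = 193.31°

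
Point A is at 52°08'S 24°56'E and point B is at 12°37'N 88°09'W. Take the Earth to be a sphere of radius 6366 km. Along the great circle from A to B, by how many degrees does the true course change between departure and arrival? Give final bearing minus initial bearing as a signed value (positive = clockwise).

At departure: θ₁ = atan2(sin Δλ cos φ₂, cos φ₁ sin φ₂ − sin φ₁ cos φ₂ cos Δλ) = 259.40°
At arrival: θ₂ = atan2(sin Δλ cos φ₁, −cos φ₂ sin φ₁ + sin φ₂ cos φ₁ cos Δλ) = 321.81°
Δθ = θ₂ − θ₁ = +62.4°

+62.4°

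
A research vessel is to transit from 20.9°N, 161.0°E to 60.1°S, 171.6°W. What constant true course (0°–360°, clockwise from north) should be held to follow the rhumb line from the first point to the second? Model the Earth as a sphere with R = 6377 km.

Δψ = ln[tan(π/4+φ₂/2)/tan(π/4+φ₁/2)] = -1.6936
Δλ = +0.4782 rad (taken the short way round)
course = atan2(Δλ, Δψ) = 164.23°

164.2°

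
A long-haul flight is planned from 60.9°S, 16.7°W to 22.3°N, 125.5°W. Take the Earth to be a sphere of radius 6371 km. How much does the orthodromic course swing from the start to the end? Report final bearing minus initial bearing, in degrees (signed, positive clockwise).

+63.4°

Initial bearing θ₁ = atan2(sin Δλ cos φ₂, cos φ₁ sin φ₂ − sin φ₁ cos φ₂ cos Δλ) = 265.04°
Final bearing θ₂ = (initial bearing from the destination back to the start) + 180° = 328.42°
Δθ = θ₂ − θ₁ = +63.4°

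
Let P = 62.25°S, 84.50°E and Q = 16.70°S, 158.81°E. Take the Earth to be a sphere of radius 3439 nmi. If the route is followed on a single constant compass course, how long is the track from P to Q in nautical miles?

4221 nmi

Rhumb course C = atan2(Δλ, Δψ) with Δψ = ln[tan(π/4+φ₂/2)/tan(π/4+φ₁/2)] = +1.1026, Δλ = +1.2970 → C = 49.63°
d = R·|Δφ| / |cos C| = 3439·0.79500 / 0.64772 = 4221 nmi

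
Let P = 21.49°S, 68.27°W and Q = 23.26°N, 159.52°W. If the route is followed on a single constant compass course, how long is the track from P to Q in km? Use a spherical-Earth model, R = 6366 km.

Δψ = ln[tan(π/4+φ₂/2)/tan(π/4+φ₁/2)] = +0.8018;  Δφ = +0.7810 rad,  Δλ = -1.5926 rad
q = Δφ/Δψ = 0.9741
d = R·√(Δφ² + q²Δλ²) = 6366·1.73691 = 11057 km

11057 km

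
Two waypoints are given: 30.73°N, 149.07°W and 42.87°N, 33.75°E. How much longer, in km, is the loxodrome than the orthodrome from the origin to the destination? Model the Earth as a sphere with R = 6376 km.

3948 km

Great circle: cos σ = sin φ₁ sin φ₂ + cos φ₁ cos φ₂ cos Δλ,  σ = 1.8562 rad → d_gc = 11835.4 km
Rhumb line: Δψ = +0.2657, q = Δφ/Δψ = 0.7975, d_rh = R√(Δφ²+q²Δλ²) = 15783.1 km
Excess = 15783.1 − 11835.4 = 3947.7 ≈ 3948 km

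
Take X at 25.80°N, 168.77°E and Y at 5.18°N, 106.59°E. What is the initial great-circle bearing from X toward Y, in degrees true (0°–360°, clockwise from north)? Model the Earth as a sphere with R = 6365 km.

N = sin Δλ·cos φ₂ = -0.8808;  D = cos φ₁ sin φ₂ − sin φ₁ cos φ₂ cos Δλ = -0.1210
initial course = atan2(N, D) = 262.18°

262.2°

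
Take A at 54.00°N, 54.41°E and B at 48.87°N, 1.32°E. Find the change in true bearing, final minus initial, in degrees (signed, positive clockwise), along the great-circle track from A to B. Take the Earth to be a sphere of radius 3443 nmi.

-42.7°

Initial bearing θ₁ = atan2(sin Δλ cos φ₂, cos φ₁ sin φ₂ − sin φ₁ cos φ₂ cos Δλ) = 283.18°
Final bearing θ₂ = (initial bearing from the destination back to the start) + 180° = 240.47°
Δθ = θ₂ − θ₁ = -42.7°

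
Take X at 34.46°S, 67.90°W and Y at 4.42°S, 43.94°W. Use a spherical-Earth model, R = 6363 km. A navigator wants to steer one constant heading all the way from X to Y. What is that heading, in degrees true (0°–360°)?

36.5°

Meridional parts: M(φ₁)=-0.6414, M(φ₂)=-0.0772 → ΔM = +0.5641;  Δλ = +0.4182 rad
tan C = Δλ / ΔM = +0.7413 → C = 36.55°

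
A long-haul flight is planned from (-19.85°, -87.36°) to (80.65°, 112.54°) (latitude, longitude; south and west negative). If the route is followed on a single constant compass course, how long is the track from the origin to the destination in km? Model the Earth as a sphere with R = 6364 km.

Δψ = ln[tan(π/4+φ₂/2)/tan(π/4+φ₁/2)] = +2.8574;  Δφ = +1.7541 rad,  Δλ = -2.7943 rad
q = Δφ/Δψ = 0.6139
d = R·√(Δφ² + q²Δλ²) = 6364·2.45337 = 15613 km

15613 km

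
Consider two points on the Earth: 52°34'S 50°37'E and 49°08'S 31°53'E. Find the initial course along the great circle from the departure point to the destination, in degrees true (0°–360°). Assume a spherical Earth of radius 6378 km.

N = sin Δλ·cos φ₂ = -0.2101;  D = cos φ₁ sin φ₂ − sin φ₁ cos φ₂ cos Δλ = +0.0324
initial course = atan2(N, D) = 278.76°

278.8°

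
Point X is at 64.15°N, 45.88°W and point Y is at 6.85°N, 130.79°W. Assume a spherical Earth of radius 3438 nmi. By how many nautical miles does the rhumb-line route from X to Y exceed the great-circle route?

Great circle: cos σ = sin φ₁ sin φ₂ + cos φ₁ cos φ₂ cos Δλ,  σ = 1.4245 rad → d_gc = 4897.5 nmi
Rhumb line: Δψ = -1.3521, q = Δφ/Δψ = 0.7397, d_rh = R√(Δφ²+q²Δλ²) = 5101.4 nmi
Excess = 5101.4 − 4897.5 = 203.9 ≈ 204 nmi

204 nmi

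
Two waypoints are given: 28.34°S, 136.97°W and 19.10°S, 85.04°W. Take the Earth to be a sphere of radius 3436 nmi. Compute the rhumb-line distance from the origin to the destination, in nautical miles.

Δψ = ln[tan(π/4+φ₂/2)/tan(π/4+φ₁/2)] = +0.1764;  Δφ = +0.1613 rad,  Δλ = +0.9063 rad
q = Δφ/Δψ = 0.9141
d = R·√(Δφ² + q²Δλ²) = 3436·0.84408 = 2900 nmi

2900 nmi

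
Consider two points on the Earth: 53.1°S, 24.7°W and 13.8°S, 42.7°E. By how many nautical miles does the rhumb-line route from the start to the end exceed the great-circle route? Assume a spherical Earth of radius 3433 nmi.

83 nmi

Great circle: cos σ = sin φ₁ sin φ₂ + cos φ₁ cos φ₂ cos Δλ,  σ = 1.1430 rad → d_gc = 3924.06 nmi
Rhumb line: Δψ = +0.8545, q = Δφ/Δψ = 0.8027, d_rh = R√(Δφ²+q²Δλ²) = 4006.59 nmi
Excess = 4006.59 − 3924.06 = 82.53 ≈ 83 nmi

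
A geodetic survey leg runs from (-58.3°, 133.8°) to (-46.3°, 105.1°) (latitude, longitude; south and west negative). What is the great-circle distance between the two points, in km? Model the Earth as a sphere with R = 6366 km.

cos σ = sin φ₁ sin φ₂ + cos φ₁ cos φ₂ cos Δλ
      = sin(-58.30°)sin(-46.30°) + cos(-58.30°)cos(-46.30°)cos(-28.70°) = 0.9335
σ = 21.005° → d = Rσ = 6366·0.36661 = 2334 km

2334 km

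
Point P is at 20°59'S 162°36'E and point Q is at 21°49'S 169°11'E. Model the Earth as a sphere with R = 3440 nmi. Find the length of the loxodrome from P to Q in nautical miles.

Δψ = ln[tan(π/4+φ₂/2)/tan(π/4+φ₁/2)] = -0.0156;  Δφ = -0.0145 rad,  Δλ = +0.1149 rad
q = Δφ/Δψ = 0.9310
d = R·√(Δφ² + q²Δλ²) = 3440·0.10796 = 371 nmi

371 nmi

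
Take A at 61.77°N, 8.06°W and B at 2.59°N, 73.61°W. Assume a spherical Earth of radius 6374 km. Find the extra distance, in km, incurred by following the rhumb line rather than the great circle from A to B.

172 km

Great circle: cos σ = sin φ₁ sin φ₂ + cos φ₁ cos φ₂ cos Δλ,  σ = 1.3332 rad → d_gc = 8497.6 km
Rhumb line: Δψ = -1.3352, q = Δφ/Δψ = 0.7736, d_rh = R√(Δφ²+q²Δλ²) = 8669.7 km
Excess = 8669.7 − 8497.6 = 172.1 ≈ 172 km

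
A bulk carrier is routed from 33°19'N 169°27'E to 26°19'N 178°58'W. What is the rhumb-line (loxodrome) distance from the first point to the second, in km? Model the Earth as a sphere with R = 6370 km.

Rhumb course C = atan2(Δλ, Δψ) with Δψ = ln[tan(π/4+φ₂/2)/tan(π/4+φ₁/2)] = -0.1410, Δλ = +0.2022 → C = 124.89°
d = R·|Δφ| / |cos C| = 6370·0.12217 / 0.57194 = 1361 km

1361 km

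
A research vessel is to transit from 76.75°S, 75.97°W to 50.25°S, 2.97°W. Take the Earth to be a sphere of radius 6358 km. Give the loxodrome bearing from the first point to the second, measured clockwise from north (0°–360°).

48.3°

Meridional parts: M(φ₁)=-2.1529, M(φ₂)=-1.0175 → ΔM = +1.1354;  Δλ = +1.2741 rad
tan C = Δλ / ΔM = +1.1221 → C = 48.29°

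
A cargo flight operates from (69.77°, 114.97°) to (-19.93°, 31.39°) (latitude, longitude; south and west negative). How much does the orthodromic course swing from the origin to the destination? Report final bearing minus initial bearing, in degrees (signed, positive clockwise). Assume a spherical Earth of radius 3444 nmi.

At departure: θ₁ = atan2(sin Δλ cos φ₂, cos φ₁ sin φ₂ − sin φ₁ cos φ₂ cos Δλ) = 256.95°
At arrival: θ₂ = atan2(sin Δλ cos φ₁, −cos φ₂ sin φ₁ + sin φ₂ cos φ₁ cos Δλ) = 201.00°
Δθ = θ₂ − θ₁ = -56.0°

-56.0°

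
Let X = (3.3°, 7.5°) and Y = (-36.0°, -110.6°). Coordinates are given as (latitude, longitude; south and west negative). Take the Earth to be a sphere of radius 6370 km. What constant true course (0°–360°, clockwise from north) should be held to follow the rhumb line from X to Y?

Meridional parts: M(φ₁)=+0.0576, M(φ₂)=-0.6743 → ΔM = -0.7319;  Δλ = -2.0612 rad
tan C = Δλ / ΔM = +2.8163 → C = 250.45°

250.5°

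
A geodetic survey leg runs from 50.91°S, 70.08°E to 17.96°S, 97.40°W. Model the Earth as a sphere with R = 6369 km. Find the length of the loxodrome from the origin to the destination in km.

Δψ = ln[tan(π/4+φ₂/2)/tan(π/4+φ₁/2)] = +0.7169;  Δφ = +0.5751 rad,  Δλ = -2.9231 rad
q = Δφ/Δψ = 0.8022
d = R·√(Δφ² + q²Δλ²) = 6369·2.41432 = 15377 km

15377 km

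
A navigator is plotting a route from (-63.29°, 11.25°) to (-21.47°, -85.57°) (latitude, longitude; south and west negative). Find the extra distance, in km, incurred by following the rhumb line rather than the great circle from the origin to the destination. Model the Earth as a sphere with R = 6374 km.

568 km

Great circle: cos σ = sin φ₁ sin φ₂ + cos φ₁ cos φ₂ cos Δλ,  σ = 1.2898 rad → d_gc = 8221.4 km
Rhumb line: Δψ = +1.0542, q = Δφ/Δψ = 0.6924, d_rh = R√(Δφ²+q²Δλ²) = 8789.8 km
Excess = 8789.8 − 8221.4 = 568.4 ≈ 568 km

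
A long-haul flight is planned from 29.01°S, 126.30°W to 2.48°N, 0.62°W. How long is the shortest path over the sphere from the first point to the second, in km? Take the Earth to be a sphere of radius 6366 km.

13560 km

cos σ = sin φ₁ sin φ₂ + cos φ₁ cos φ₂ cos Δλ
      = sin(-29.01°)sin(2.48°) + cos(-29.01°)cos(2.48°)cos(125.68°) = -0.5306
σ = 122.045° → d = Rσ = 6366·2.13009 = 13560 km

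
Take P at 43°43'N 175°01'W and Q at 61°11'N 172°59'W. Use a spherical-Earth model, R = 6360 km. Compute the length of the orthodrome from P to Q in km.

1943 km

Haversine: a = sin²(Δφ/2)+cos φ₁ cos φ₂ sin²(Δλ/2) = 0.02316;  σ = 2·atan2(√a,√(1−a))
σ = 17.508° → d = Rσ = 6360·0.30558 = 1943 km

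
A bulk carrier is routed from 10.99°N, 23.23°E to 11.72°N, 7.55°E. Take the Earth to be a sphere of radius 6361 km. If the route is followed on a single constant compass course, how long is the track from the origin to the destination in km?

1709 km

Δψ = ln[tan(π/4+φ₂/2)/tan(π/4+φ₁/2)] = +0.0130;  Δφ = +0.0127 rad,  Δλ = -0.2737 rad
q = Δφ/Δψ = 0.9804
d = R·√(Δφ² + q²Δλ²) = 6361·0.26861 = 1709 km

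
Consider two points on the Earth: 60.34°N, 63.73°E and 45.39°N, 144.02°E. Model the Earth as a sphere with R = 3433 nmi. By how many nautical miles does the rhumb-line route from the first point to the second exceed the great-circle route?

165 nmi

Great circle: cos σ = sin φ₁ sin φ₂ + cos φ₁ cos φ₂ cos Δλ,  σ = 0.8268 rad → d_gc = 2838.4 nmi
Rhumb line: Δψ = -0.4379, q = Δφ/Δψ = 0.5959, d_rh = R√(Δφ²+q²Δλ²) = 3003.5 nmi
Excess = 3003.5 − 2838.4 = 165.1 ≈ 165 nmi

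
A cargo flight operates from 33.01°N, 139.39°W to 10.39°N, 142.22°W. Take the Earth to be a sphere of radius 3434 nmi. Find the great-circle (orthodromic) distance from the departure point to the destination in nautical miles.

Haversine: a = sin²(Δφ/2)+cos φ₁ cos φ₂ sin²(Δλ/2) = 0.03896;  σ = 2·atan2(√a,√(1−a))
σ = 22.769° → d = Rσ = 3434·0.39740 = 1365 nmi

1365 nmi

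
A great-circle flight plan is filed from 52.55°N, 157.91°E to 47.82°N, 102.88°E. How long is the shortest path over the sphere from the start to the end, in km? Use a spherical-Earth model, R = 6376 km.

3860 km

Haversine: a = sin²(Δφ/2)+cos φ₁ cos φ₂ sin²(Δλ/2) = 0.08884;  σ = 2·atan2(√a,√(1−a))
σ = 34.683° → d = Rσ = 6376·0.60533 = 3860 km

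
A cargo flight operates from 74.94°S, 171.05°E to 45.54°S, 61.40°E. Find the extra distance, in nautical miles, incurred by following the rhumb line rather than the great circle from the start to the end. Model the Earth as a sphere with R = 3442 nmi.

Great circle: cos σ = sin φ₁ sin φ₂ + cos φ₁ cos φ₂ cos Δλ,  σ = 0.8918 rad → d_gc = 3069.5 nmi
Rhumb line: Δψ = +1.1288, q = Δφ/Δψ = 0.4546, d_rh = R√(Δφ²+q²Δλ²) = 3476.5 nmi
Excess = 3476.5 − 3069.5 = 407.0 ≈ 407 nmi

407 nmi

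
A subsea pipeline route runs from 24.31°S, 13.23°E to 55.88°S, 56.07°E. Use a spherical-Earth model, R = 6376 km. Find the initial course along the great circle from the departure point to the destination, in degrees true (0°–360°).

N = sin Δλ·cos φ₂ = +0.3814;  D = cos φ₁ sin φ₂ − sin φ₁ cos φ₂ cos Δλ = -0.5851
initial course = atan2(N, D) = 146.90°

146.9°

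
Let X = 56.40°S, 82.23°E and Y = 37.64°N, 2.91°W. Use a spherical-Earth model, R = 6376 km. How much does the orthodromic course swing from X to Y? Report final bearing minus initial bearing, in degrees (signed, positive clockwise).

At departure: θ₁ = atan2(sin Δλ cos φ₂, cos φ₁ sin φ₂ − sin φ₁ cos φ₂ cos Δλ) = 296.53°
At arrival: θ₂ = atan2(sin Δλ cos φ₁, −cos φ₂ sin φ₁ + sin φ₂ cos φ₁ cos Δλ) = 321.30°
Δθ = θ₂ − θ₁ = +24.8°

+24.8°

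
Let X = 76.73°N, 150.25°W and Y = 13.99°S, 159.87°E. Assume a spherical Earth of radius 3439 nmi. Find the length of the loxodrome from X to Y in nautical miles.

5793 nmi

Rhumb course C = atan2(Δλ, Δψ) with Δψ = ln[tan(π/4+φ₂/2)/tan(π/4+φ₁/2)] = -2.3980, Δλ = -0.8706 → C = 199.95°
d = R·|Δφ| / |cos C| = 3439·1.58336 / 0.93997 = 5793 nmi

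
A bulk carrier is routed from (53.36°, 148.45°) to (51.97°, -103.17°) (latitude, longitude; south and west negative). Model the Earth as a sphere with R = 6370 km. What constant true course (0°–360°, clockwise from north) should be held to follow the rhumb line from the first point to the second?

Δψ = ln[tan(π/4+φ₂/2)/tan(π/4+φ₁/2)] = -0.0400
Δλ = +1.8916 rad (taken the short way round)
course = atan2(Δλ, Δψ) = 91.21°

91.2°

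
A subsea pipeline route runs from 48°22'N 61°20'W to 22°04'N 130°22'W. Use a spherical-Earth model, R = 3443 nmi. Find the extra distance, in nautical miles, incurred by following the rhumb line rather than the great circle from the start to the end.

84 nmi

Great circle: cos σ = sin φ₁ sin φ₂ + cos φ₁ cos φ₂ cos Δλ,  σ = 1.0459 rad → d_gc = 3601.1 nmi
Rhumb line: Δψ = -0.5720, q = Δφ/Δψ = 0.8024, d_rh = R√(Δφ²+q²Δλ²) = 3684.9 nmi
Excess = 3684.9 − 3601.1 = 83.8 ≈ 84 nmi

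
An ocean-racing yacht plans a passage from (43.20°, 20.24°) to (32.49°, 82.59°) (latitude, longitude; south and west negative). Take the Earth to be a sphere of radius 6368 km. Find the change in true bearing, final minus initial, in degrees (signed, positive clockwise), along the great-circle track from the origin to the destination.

Initial bearing θ₁ = atan2(sin Δλ cos φ₂, cos φ₁ sin φ₂ − sin φ₁ cos φ₂ cos Δλ) = 80.61°
Final bearing θ₂ = (initial bearing from the destination back to the start) + 180° = 121.50°
Δθ = θ₂ − θ₁ = +40.9°

+40.9°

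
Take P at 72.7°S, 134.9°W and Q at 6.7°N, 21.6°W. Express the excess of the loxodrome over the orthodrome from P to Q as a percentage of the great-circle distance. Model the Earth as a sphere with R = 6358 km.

Great circle: σ = 1.8010 rad → d_gc = Rσ = 11451.0 km
Rhumb: Δφ = +1.3858, Δλ = +1.9775, Δψ = +2.0002, q = Δφ/Δψ = 0.6928 → d_rh = R√(Δφ²+q²Δλ²) = 12389.7 km
Excess = (12389.7 − 11451.0) / 11451.0 = 938.7 / 11451.0 = 8.20% ≈ 8.2%

8.2%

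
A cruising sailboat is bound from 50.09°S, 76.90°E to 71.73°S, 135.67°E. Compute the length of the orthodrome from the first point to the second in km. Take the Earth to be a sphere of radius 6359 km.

Haversine: a = sin²(Δφ/2)+cos φ₁ cos φ₂ sin²(Δλ/2) = 0.08367;  σ = 2·atan2(√a,√(1−a))
σ = 33.626° → d = Rσ = 6359·0.58689 = 3732 km

3732 km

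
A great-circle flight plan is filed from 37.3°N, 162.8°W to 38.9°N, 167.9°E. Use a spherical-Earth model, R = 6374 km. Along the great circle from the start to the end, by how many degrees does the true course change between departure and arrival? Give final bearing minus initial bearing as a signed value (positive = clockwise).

-18.3°

Initial bearing θ₁ = atan2(sin Δλ cos φ₂, cos φ₁ sin φ₂ − sin φ₁ cos φ₂ cos Δλ) = 283.05°
Final bearing θ₂ = (initial bearing from the destination back to the start) + 180° = 264.72°
Δθ = θ₂ − θ₁ = -18.3°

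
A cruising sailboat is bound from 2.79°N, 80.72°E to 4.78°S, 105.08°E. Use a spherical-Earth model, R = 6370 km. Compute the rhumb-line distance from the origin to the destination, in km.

2834 km

Rhumb course C = atan2(Δλ, Δψ) with Δψ = ln[tan(π/4+φ₂/2)/tan(π/4+φ₁/2)] = -0.1322, Δλ = +0.4252 → C = 107.28°
d = R·|Δφ| / |cos C| = 6370·0.13212 / 0.29699 = 2834 km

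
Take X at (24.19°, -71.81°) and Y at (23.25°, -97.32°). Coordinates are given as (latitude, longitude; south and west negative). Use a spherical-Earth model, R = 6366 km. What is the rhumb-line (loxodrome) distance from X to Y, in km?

2597 km

Δψ = ln[tan(π/4+φ₂/2)/tan(π/4+φ₁/2)] = -0.0179;  Δφ = -0.0164 rad,  Δλ = -0.4452 rad
q = Δφ/Δψ = 0.9155
d = R·√(Δφ² + q²Δλ²) = 6366·0.40794 = 2597 km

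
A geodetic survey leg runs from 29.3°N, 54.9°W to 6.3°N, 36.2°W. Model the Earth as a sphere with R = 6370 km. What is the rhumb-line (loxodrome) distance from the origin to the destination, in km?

3224 km

Rhumb course C = atan2(Δλ, Δψ) with Δψ = ln[tan(π/4+φ₂/2)/tan(π/4+φ₁/2)] = -0.4251, Δλ = +0.3264 → C = 142.48°
d = R·|Δφ| / |cos C| = 6370·0.40143 / 0.79317 = 3224 km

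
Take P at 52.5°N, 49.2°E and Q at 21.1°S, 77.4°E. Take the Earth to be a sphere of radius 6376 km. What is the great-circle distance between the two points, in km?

Haversine: a = sin²(Δφ/2)+cos φ₁ cos φ₂ sin²(Δλ/2) = 0.39254;  σ = 2·atan2(√a,√(1−a))
σ = 77.589° → d = Rσ = 6376·1.35418 = 8634 km

8634 km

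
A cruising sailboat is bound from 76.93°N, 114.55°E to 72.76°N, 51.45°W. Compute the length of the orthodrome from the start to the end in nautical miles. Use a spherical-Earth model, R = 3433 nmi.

1803 nmi

cos σ = sin φ₁ sin φ₂ + cos φ₁ cos φ₂ cos Δλ
      = sin(76.93°)sin(72.76°) + cos(76.93°)cos(72.76°)cos(-166.00°) = 0.8653
σ = 30.083° → d = Rσ = 3433·0.52505 = 1803 nmi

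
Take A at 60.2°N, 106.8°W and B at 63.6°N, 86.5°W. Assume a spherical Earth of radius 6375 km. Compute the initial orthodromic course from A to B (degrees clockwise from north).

61.6°

θ = atan2( sin Δλ·cos φ₂ ,  cos φ₁ sin φ₂ − sin φ₁ cos φ₂ cos Δλ )
  = atan2(+0.1543, +0.0833) = 61.64°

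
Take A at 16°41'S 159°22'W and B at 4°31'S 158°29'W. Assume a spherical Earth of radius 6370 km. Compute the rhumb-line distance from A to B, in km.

1356 km

Rhumb course C = atan2(Δλ, Δψ) with Δψ = ln[tan(π/4+φ₂/2)/tan(π/4+φ₁/2)] = +0.2165, Δλ = +0.0154 → C = 4.07°
d = R·|Δφ| / |cos C| = 6370·0.21235 / 0.99747 = 1356 km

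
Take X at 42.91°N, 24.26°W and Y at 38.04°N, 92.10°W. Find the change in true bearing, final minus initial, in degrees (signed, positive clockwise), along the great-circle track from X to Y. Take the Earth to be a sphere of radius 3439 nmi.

At departure: θ₁ = atan2(sin Δλ cos φ₂, cos φ₁ sin φ₂ − sin φ₁ cos φ₂ cos Δλ) = 288.85°
At arrival: θ₂ = atan2(sin Δλ cos φ₁, −cos φ₂ sin φ₁ + sin φ₂ cos φ₁ cos Δλ) = 241.65°
Δθ = θ₂ − θ₁ = -47.2°

-47.2°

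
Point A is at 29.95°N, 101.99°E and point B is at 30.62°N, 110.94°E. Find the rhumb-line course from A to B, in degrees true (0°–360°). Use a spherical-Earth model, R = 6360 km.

Δψ = ln[tan(π/4+φ₂/2)/tan(π/4+φ₁/2)] = +0.0135
Δλ = +0.1562 rad (taken the short way round)
course = atan2(Δλ, Δψ) = 85.05°

85.0°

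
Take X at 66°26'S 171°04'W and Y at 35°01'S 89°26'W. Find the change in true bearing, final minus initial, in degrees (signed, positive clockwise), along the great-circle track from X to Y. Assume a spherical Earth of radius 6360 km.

Initial bearing θ₁ = atan2(sin Δλ cos φ₂, cos φ₁ sin φ₂ − sin φ₁ cos φ₂ cos Δλ) = 98.44°
Final bearing θ₂ = (initial bearing from the destination back to the start) + 180° = 28.88°
Δθ = θ₂ − θ₁ = -69.6°

-69.6°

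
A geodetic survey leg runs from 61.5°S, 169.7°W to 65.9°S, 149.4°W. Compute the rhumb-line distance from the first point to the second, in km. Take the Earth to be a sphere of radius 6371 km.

1111 km

Rhumb course C = atan2(Δλ, Δψ) with Δψ = ln[tan(π/4+φ₂/2)/tan(π/4+φ₁/2)] = -0.1737, Δλ = +0.3543 → C = 116.12°
d = R·|Δφ| / |cos C| = 6371·0.07679 / 0.44024 = 1111 km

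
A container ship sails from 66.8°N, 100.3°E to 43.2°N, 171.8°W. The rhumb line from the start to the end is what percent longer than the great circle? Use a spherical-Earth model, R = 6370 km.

Great circle: σ = 0.8767 rad → d_gc = Rσ = 5584.4 km
Rhumb: Δφ = -0.4119, Δλ = +1.5341, Δψ = -0.7458, q = Δφ/Δψ = 0.5523 → d_rh = R√(Δφ²+q²Δλ²) = 6001.2 km
Excess = (6001.2 − 5584.4) / 5584.4 = 416.8 / 5584.4 = 7.46% ≈ 7.5%

7.5%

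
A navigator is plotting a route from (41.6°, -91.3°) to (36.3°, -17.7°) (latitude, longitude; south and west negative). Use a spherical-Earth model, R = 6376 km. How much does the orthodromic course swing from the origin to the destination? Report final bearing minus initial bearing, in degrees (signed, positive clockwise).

+50.4°

Initial bearing θ₁ = atan2(sin Δλ cos φ₂, cos φ₁ sin φ₂ − sin φ₁ cos φ₂ cos Δλ) = 69.33°
Final bearing θ₂ = (initial bearing from the destination back to the start) + 180° = 119.75°
Δθ = θ₂ − θ₁ = +50.4°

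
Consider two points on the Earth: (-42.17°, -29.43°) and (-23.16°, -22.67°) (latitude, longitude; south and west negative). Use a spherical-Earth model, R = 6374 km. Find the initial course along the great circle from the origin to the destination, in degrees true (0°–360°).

18.6°

θ = atan2( sin Δλ·cos φ₂ ,  cos φ₁ sin φ₂ − sin φ₁ cos φ₂ cos Δλ )
  = atan2(+0.1082, +0.3214) = 18.61°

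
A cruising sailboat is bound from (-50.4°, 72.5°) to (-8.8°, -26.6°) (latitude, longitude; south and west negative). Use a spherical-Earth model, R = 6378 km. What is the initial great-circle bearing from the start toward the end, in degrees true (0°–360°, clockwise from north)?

257.4°

N = sin Δλ·cos φ₂ = -0.9758;  D = cos φ₁ sin φ₂ − sin φ₁ cos φ₂ cos Δλ = -0.2179
initial course = atan2(N, D) = 257.41°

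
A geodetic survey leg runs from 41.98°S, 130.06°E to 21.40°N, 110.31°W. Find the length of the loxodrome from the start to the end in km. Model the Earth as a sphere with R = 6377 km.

14235 km

Δψ = ln[tan(π/4+φ₂/2)/tan(π/4+φ₁/2)] = +1.1912;  Δφ = +1.1062 rad,  Δλ = +2.0879 rad
q = Δφ/Δψ = 0.9286
d = R·√(Δφ² + q²Δλ²) = 6377·2.23229 = 14235 km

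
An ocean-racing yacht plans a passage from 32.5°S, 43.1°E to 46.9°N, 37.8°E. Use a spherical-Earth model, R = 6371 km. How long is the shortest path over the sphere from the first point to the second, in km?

Haversine: a = sin²(Δφ/2)+cos φ₁ cos φ₂ sin²(Δλ/2) = 0.40926;  σ = 2·atan2(√a,√(1−a))
σ = 79.544° → d = Rσ = 6371·1.38830 = 8845 km

8845 km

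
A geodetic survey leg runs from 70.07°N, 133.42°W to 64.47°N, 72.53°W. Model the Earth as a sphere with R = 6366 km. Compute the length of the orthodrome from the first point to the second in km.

2567 km

cos σ = sin φ₁ sin φ₂ + cos φ₁ cos φ₂ cos Δλ
      = sin(70.07°)sin(64.47°) + cos(70.07°)cos(64.47°)cos(60.89°) = 0.9198
σ = 23.105° → d = Rσ = 6366·0.40326 = 2567 km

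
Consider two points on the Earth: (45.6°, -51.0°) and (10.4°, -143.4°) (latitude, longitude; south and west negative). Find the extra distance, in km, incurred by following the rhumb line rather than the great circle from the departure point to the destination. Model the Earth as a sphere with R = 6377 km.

303 km

Great circle: cos σ = sin φ₁ sin φ₂ + cos φ₁ cos φ₂ cos Δλ,  σ = 1.4705 rad → d_gc = 9377.2 km
Rhumb line: Δψ = -0.7137, q = Δφ/Δψ = 0.8608, d_rh = R√(Δφ²+q²Δλ²) = 9680.3 km
Excess = 9680.3 − 9377.2 = 303.1 ≈ 303 km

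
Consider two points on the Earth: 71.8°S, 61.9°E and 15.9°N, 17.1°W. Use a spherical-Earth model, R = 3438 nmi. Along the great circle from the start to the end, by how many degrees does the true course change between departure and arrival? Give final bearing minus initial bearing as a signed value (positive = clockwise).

+56.4°

Initial bearing θ₁ = atan2(sin Δλ cos φ₂, cos φ₁ sin φ₂ − sin φ₁ cos φ₂ cos Δλ) = 285.39°
Final bearing θ₂ = (initial bearing from the destination back to the start) + 180° = 341.75°
Δθ = θ₂ − θ₁ = +56.4°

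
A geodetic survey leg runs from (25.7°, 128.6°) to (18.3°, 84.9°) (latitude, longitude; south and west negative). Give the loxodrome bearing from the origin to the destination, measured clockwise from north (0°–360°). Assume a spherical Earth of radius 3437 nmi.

Δψ = ln[tan(π/4+φ₂/2)/tan(π/4+φ₁/2)] = -0.1394
Δλ = -0.7627 rad (taken the short way round)
course = atan2(Δλ, Δψ) = 259.64°

259.6°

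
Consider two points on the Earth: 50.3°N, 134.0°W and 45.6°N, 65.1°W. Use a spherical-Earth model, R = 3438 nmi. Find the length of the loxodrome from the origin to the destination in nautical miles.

Rhumb course C = atan2(Δλ, Δψ) with Δψ = ln[tan(π/4+φ₂/2)/tan(π/4+φ₁/2)] = -0.1226, Δλ = +1.2025 → C = 95.82°
d = R·|Δφ| / |cos C| = 3438·0.08203 / 0.10142 = 2781 nmi

2781 nmi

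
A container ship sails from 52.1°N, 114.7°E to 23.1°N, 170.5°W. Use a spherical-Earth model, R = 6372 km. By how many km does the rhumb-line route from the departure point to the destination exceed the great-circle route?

Great circle: cos σ = sin φ₁ sin φ₂ + cos φ₁ cos φ₂ cos Δλ,  σ = 1.0954 rad → d_gc = 6979.6 km
Rhumb line: Δψ = -0.6544, q = Δφ/Δψ = 0.7734, d_rh = R√(Δφ²+q²Δλ²) = 7196.8 km
Excess = 7196.8 − 6979.6 = 217.2 ≈ 217 km

217 km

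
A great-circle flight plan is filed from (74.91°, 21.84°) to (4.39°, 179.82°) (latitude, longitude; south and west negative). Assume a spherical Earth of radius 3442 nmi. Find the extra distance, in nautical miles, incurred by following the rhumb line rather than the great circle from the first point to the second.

Great circle: cos σ = sin φ₁ sin φ₂ + cos φ₁ cos φ₂ cos Δλ,  σ = 1.7383 rad → d_gc = 5983.3 nmi
Rhumb line: Δψ = -1.9448, q = Δφ/Δψ = 0.6329, d_rh = R√(Δφ²+q²Δλ²) = 7349.9 nmi
Excess = 7349.9 − 5983.3 = 1366.6 ≈ 1367 nmi

1367 nmi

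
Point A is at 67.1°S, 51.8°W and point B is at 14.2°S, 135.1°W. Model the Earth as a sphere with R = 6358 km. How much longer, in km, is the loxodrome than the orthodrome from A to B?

390 km

Great circle: cos σ = sin φ₁ sin φ₂ + cos φ₁ cos φ₂ cos Δλ,  σ = 1.2974 rad → d_gc = 8249.0 km
Rhumb line: Δψ = +1.3464, q = Δφ/Δψ = 0.6857, d_rh = R√(Δφ²+q²Δλ²) = 8639.4 km
Excess = 8639.4 − 8249.0 = 390.4 ≈ 390 km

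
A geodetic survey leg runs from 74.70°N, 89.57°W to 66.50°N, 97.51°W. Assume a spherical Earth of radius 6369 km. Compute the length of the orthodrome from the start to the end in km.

Haversine: a = sin²(Δφ/2)+cos φ₁ cos φ₂ sin²(Δλ/2) = 0.00562;  σ = 2·atan2(√a,√(1−a))
σ = 8.596° → d = Rσ = 6369·0.15002 = 956 km

956 km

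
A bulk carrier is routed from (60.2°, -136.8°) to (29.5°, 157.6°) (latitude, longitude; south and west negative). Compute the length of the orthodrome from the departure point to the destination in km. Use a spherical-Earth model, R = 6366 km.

cos σ = sin φ₁ sin φ₂ + cos φ₁ cos φ₂ cos Δλ
      = sin(60.20°)sin(29.50°) + cos(60.20°)cos(29.50°)cos(-65.60°) = 0.6060
σ = 52.700° → d = Rσ = 6366·0.91978 = 5855 km

5855 km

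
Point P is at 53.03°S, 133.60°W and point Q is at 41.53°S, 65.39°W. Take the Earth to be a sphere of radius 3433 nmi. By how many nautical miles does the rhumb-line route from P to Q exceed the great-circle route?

96 nmi

Great circle: cos σ = sin φ₁ sin φ₂ + cos φ₁ cos φ₂ cos Δλ,  σ = 0.7998 rad → d_gc = 2745.8 nmi
Rhumb line: Δψ = +0.2975, q = Δφ/Δψ = 0.6746, d_rh = R√(Δφ²+q²Δλ²) = 2841.8 nmi
Excess = 2841.8 − 2745.8 = 96.0 ≈ 96 nmi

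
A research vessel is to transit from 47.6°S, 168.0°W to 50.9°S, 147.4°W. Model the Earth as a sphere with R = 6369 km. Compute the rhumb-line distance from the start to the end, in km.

1538 km

Rhumb course C = atan2(Δλ, Δψ) with Δψ = ln[tan(π/4+φ₂/2)/tan(π/4+φ₁/2)] = -0.0883, Δλ = +0.3595 → C = 103.80°
d = R·|Δφ| / |cos C| = 6369·0.05760 / 0.23845 = 1538 km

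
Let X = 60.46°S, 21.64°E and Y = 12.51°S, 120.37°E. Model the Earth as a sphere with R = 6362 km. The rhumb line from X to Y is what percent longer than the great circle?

6.0%

Great circle: σ = 1.4551 rad → d_gc = Rσ = 9257.6 km
Rhumb: Δφ = +0.8369, Δλ = +1.7232, Δψ = +1.1130, q = Δφ/Δψ = 0.7519 → d_rh = R√(Δφ²+q²Δλ²) = 9812.9 km
Excess = (9812.9 − 9257.6) / 9257.6 = 555.3 / 9257.6 = 6.00% ≈ 6.0%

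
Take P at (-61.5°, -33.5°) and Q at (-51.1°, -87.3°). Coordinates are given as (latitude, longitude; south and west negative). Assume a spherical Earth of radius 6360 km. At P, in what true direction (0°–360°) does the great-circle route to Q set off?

264.9°

N = sin Δλ·cos φ₂ = -0.5067;  D = cos φ₁ sin φ₂ − sin φ₁ cos φ₂ cos Δλ = -0.0454
initial course = atan2(N, D) = 264.88°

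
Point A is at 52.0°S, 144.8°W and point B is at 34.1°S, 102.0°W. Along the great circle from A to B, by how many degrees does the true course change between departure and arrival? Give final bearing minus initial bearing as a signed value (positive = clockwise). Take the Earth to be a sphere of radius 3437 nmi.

Initial bearing θ₁ = atan2(sin Δλ cos φ₂, cos φ₁ sin φ₂ − sin φ₁ cos φ₂ cos Δλ) = 76.64°
Final bearing θ₂ = (initial bearing from the destination back to the start) + 180° = 46.33°
Δθ = θ₂ − θ₁ = -30.3°

-30.3°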